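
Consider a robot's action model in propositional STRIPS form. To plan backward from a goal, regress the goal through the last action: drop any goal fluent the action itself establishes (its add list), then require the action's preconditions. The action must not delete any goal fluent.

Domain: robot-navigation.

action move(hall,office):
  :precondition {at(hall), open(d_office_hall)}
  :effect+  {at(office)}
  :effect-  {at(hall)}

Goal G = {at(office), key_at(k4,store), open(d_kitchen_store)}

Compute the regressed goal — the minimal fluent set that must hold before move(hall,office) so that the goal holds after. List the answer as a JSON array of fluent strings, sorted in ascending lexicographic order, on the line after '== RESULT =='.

Regress:
  G ∩ del = {}  (empty — regression defined)
  G \ add = {at(office), key_at(k4,store), open(d_kitchen_store)} \ {at(office)} = {key_at(k4,store), open(d_kitchen_store)}
  ∪ pre   = {key_at(k4,store), open(d_kitchen_store)} ∪ {at(hall), open(d_office_hall)}
          = {at(hall), key_at(k4,store), open(d_kitchen_store), open(d_office_hall)}

== RESULT ==
["at(hall)", "key_at(k4,store)", "open(d_kitchen_store)", "open(d_office_hall)"]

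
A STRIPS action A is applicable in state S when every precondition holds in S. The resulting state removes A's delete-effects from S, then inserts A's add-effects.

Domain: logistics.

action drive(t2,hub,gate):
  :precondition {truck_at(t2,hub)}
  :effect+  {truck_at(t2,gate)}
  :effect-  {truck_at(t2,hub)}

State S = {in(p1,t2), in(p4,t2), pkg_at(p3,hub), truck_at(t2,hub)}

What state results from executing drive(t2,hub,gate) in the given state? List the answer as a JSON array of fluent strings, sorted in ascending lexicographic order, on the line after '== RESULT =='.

Progress:
  pre ⊆ S: {truck_at(t2,hub)} ⊆ S  — applicable
  S \ del = {in(p1,t2), in(p4,t2), pkg_at(p3,hub)}
  ∪ add   = {in(p1,t2), in(p4,t2), pkg_at(p3,hub), truck_at(t2,gate)}

== RESULT ==
["in(p1,t2)", "in(p4,t2)", "pkg_at(p3,hub)", "truck_at(t2,gate)"]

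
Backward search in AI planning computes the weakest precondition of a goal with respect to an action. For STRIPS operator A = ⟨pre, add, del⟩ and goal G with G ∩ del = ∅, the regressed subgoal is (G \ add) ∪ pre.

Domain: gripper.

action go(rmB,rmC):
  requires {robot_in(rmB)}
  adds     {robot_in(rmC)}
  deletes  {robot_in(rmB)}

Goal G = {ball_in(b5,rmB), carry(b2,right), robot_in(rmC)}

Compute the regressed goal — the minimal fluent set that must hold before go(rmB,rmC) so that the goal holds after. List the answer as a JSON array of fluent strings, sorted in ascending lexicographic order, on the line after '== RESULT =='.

Compute (G \ add) ∪ pre:
  G ∩ del = {}  (empty — regression defined)
  G \ add = {ball_in(b5,rmB), carry(b2,right), robot_in(rmC)} \ {robot_in(rmC)} = {ball_in(b5,rmB), carry(b2,right)}
  ∪ pre   = {ball_in(b5,rmB), carry(b2,right)} ∪ {robot_in(rmB)}
          = {ball_in(b5,rmB), carry(b2,right), robot_in(rmB)}

== RESULT ==
["ball_in(b5,rmB)", "carry(b2,right)", "robot_in(rmB)"]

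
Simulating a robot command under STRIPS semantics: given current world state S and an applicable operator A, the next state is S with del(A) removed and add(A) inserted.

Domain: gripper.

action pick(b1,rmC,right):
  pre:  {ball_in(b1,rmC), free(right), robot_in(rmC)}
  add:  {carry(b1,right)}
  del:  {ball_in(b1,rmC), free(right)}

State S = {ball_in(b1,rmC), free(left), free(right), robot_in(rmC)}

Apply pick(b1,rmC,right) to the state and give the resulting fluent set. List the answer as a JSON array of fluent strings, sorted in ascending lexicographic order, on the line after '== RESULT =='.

Compute (S \ del) ∪ add:
  pre ⊆ S: {ball_in(b1,rmC), free(right), robot_in(rmC)} ⊆ S  — applicable
  S \ del = {free(left), robot_in(rmC)}
  ∪ add   = {carry(b1,right), free(left), robot_in(rmC)}

== RESULT ==
["carry(b1,right)", "free(left)", "robot_in(rmC)"]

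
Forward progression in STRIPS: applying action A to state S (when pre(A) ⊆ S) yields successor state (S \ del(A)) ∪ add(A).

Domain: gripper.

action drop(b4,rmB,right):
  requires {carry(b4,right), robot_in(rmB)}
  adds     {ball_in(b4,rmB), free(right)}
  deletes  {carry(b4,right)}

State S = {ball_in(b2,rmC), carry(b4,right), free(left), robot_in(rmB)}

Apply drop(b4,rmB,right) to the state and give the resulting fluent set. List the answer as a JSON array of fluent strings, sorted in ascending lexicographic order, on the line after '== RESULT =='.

Progress:
  pre ⊆ S: {carry(b4,right), robot_in(rmB)} ⊆ S  — applicable
  S \ del = {ball_in(b2,rmC), free(left), robot_in(rmB)}
  ∪ add   = {ball_in(b2,rmC), ball_in(b4,rmB), free(left), free(right), robot_in(rmB)}

== RESULT ==
["ball_in(b2,rmC)", "ball_in(b4,rmB)", "free(left)", "free(right)", "robot_in(rmB)"]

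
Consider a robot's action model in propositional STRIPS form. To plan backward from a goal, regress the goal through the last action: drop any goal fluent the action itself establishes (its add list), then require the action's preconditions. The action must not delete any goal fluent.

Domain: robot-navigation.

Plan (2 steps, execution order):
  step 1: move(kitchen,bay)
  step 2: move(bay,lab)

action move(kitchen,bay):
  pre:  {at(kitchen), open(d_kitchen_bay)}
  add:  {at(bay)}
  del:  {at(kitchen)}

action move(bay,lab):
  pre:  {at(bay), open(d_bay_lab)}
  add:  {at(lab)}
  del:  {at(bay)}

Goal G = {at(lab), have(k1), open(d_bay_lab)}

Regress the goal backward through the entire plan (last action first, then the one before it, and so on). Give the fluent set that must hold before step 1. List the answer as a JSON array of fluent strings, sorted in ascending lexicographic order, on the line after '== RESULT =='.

Regress step by step:
  through step 2 (move(bay,lab)): drop {at(lab)}, keep {have(k1), open(d_bay_lab)}, require {at(bay), open(d_bay_lab)}
    → {at(bay), have(k1), open(d_bay_lab)}
  through step 1 (move(kitchen,bay)): drop {at(bay)}, keep {have(k1), open(d_bay_lab)}, require {at(kitchen), open(d_kitchen_bay)}
    → {at(kitchen), have(k1), open(d_bay_lab), open(d_kitchen_bay)}

== RESULT ==
["at(kitchen)", "have(k1)", "open(d_bay_lab)", "open(d_kitchen_bay)"]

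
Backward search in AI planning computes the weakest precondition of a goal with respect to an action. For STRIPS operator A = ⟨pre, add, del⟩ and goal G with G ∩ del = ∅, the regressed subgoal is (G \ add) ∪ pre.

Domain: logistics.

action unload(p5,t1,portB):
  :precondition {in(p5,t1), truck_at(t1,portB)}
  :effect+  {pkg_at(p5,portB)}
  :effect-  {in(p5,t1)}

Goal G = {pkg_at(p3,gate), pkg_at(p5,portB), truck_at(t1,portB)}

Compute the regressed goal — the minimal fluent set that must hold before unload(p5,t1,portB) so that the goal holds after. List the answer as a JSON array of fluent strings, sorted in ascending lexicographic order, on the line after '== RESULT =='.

Regress:
  G ∩ del = {}  (empty — regression defined)
  G \ add = {pkg_at(p3,gate), pkg_at(p5,portB), truck_at(t1,portB)} \ {pkg_at(p5,portB)} = {pkg_at(p3,gate), truck_at(t1,portB)}
  ∪ pre   = {pkg_at(p3,gate), truck_at(t1,portB)} ∪ {in(p5,t1), truck_at(t1,portB)}
          = {in(p5,t1), pkg_at(p3,gate), truck_at(t1,portB)}

== RESULT ==
["in(p5,t1)", "pkg_at(p3,gate)", "truck_at(t1,portB)"]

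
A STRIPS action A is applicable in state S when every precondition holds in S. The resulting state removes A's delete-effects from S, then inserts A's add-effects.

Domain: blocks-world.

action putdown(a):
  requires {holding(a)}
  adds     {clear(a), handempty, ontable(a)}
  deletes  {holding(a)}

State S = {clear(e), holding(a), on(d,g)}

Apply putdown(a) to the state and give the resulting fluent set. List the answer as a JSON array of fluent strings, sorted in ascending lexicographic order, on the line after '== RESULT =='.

Compute (S \ del) ∪ add:
  pre ⊆ S: {holding(a)} ⊆ S  — applicable
  S \ del = {clear(e), on(d,g)}
  ∪ add   = {clear(a), clear(e), handempty, on(d,g), ontable(a)}

== RESULT ==
["clear(a)", "clear(e)", "handempty", "on(d,g)", "ontable(a)"]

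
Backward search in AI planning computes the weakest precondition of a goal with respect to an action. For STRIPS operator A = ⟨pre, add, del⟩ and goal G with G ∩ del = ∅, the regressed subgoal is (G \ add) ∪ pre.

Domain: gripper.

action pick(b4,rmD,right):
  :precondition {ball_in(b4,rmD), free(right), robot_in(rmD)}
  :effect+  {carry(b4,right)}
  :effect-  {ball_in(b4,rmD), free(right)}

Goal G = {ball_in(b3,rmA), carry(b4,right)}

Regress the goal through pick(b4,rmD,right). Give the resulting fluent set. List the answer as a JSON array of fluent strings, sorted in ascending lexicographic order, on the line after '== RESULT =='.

Compute (G \ add) ∪ pre:
  G ∩ del = {}  (empty — regression defined)
  G \ add = {ball_in(b3,rmA), carry(b4,right)} \ {carry(b4,right)} = {ball_in(b3,rmA)}
  ∪ pre   = {ball_in(b3,rmA)} ∪ {ball_in(b4,rmD), free(right), robot_in(rmD)}
          = {ball_in(b3,rmA), ball_in(b4,rmD), free(right), robot_in(rmD)}

== RESULT ==
["ball_in(b3,rmA)", "ball_in(b4,rmD)", "free(right)", "robot_in(rmD)"]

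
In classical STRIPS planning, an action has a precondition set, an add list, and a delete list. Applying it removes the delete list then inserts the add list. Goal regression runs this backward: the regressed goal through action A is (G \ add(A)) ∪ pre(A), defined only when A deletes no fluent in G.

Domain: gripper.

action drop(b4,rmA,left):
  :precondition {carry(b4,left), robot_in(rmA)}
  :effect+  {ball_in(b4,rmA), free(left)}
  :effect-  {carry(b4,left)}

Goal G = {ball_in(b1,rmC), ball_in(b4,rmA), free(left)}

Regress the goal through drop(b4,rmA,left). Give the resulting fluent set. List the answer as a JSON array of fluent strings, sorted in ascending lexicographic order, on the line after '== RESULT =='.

Regress:
  G ∩ del = {}  (empty — regression defined)
  G \ add = {ball_in(b1,rmC), ball_in(b4,rmA), free(left)} \ {ball_in(b4,rmA), free(left)} = {ball_in(b1,rmC)}
  ∪ pre   = {ball_in(b1,rmC)} ∪ {carry(b4,left), robot_in(rmA)}
          = {ball_in(b1,rmC), carry(b4,left), robot_in(rmA)}

== RESULT ==
["ball_in(b1,rmC)", "carry(b4,left)", "robot_in(rmA)"]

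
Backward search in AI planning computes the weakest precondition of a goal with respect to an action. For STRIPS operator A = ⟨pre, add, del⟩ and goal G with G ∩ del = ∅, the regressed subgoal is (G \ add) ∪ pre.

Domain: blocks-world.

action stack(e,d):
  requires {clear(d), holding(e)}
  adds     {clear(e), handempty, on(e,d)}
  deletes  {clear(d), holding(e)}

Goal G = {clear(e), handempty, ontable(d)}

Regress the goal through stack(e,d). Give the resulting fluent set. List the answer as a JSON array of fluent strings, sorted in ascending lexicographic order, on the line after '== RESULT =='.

Regress:
  G ∩ del = {}  (empty — regression defined)
  G \ add = {clear(e), handempty, ontable(d)} \ {clear(e), handempty, on(e,d)} = {ontable(d)}
  ∪ pre   = {ontable(d)} ∪ {clear(d), holding(e)}
          = {clear(d), holding(e), ontable(d)}

== RESULT ==
["clear(d)", "holding(e)", "ontable(d)"]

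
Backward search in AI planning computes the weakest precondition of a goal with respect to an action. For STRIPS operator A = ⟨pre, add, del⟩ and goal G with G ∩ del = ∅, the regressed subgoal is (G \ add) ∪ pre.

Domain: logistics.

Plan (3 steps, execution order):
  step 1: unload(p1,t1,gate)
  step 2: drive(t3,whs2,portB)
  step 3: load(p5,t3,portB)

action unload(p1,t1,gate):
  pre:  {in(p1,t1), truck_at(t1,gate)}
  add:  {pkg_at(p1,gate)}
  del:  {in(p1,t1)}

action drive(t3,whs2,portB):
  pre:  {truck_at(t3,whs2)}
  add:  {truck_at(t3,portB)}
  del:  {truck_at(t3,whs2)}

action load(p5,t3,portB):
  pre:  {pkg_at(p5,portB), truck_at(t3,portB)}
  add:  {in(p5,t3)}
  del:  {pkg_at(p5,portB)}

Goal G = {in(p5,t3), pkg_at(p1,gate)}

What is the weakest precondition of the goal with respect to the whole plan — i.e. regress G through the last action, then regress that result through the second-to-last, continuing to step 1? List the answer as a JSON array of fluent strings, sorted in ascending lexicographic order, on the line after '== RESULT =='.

Work backward from the goal:
  through step 3 (load(p5,t3,portB)): drop {in(p5,t3)}, keep {pkg_at(p1,gate)}, require {pkg_at(p5,portB), truck_at(t3,portB)}
    → {pkg_at(p1,gate), pkg_at(p5,portB), truck_at(t3,portB)}
  through step 2 (drive(t3,whs2,portB)): drop {truck_at(t3,portB)}, keep {pkg_at(p1,gate), pkg_at(p5,portB)}, require {truck_at(t3,whs2)}
    → {pkg_at(p1,gate), pkg_at(p5,portB), truck_at(t3,whs2)}
  through step 1 (unload(p1,t1,gate)): drop {pkg_at(p1,gate)}, keep {pkg_at(p5,portB), truck_at(t3,whs2)}, require {in(p1,t1), truck_at(t1,gate)}
    → {in(p1,t1), pkg_at(p5,portB), truck_at(t1,gate), truck_at(t3,whs2)}

== RESULT ==
["in(p1,t1)", "pkg_at(p5,portB)", "truck_at(t1,gate)", "truck_at(t3,whs2)"]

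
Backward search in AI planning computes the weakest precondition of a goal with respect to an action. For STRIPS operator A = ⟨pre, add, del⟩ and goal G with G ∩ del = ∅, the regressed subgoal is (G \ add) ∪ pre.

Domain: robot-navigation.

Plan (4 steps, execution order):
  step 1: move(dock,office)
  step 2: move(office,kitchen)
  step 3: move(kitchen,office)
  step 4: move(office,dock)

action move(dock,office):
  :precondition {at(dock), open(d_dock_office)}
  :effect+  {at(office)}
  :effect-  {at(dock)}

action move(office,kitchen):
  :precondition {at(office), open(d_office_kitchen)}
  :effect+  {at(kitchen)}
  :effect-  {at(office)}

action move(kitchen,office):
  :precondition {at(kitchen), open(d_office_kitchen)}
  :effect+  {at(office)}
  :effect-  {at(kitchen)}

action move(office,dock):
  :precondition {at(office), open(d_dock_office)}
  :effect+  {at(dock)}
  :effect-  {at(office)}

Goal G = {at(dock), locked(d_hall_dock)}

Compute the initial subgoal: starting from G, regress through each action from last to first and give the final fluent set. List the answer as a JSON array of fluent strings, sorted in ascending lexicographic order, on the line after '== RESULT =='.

Regress step by step:
  through step 4 (move(office,dock)): drop {at(dock)}, keep {locked(d_hall_dock)}, require {at(office), open(d_dock_office)}
    → {at(office), locked(d_hall_dock), open(d_dock_office)}
  through step 3 (move(kitchen,office)): drop {at(office)}, keep {locked(d_hall_dock), open(d_dock_office)}, require {at(kitchen), open(d_office_kitchen)}
    → {at(kitchen), locked(d_hall_dock), open(d_dock_office), open(d_office_kitchen)}
  through step 2 (move(office,kitchen)): drop {at(kitchen)}, keep {locked(d_hall_dock), open(d_dock_office), open(d_office_kitchen)}, require {at(office), open(d_office_kitchen)}
    → {at(office), locked(d_hall_dock), open(d_dock_office), open(d_office_kitchen)}
  through step 1 (move(dock,office)): drop {at(office)}, keep {locked(d_hall_dock), open(d_dock_office), open(d_office_kitchen)}, require {at(dock), open(d_dock_office)}
    → {at(dock), locked(d_hall_dock), open(d_dock_office), open(d_office_kitchen)}

== RESULT ==
["at(dock)", "locked(d_hall_dock)", "open(d_dock_office)", "open(d_office_kitchen)"]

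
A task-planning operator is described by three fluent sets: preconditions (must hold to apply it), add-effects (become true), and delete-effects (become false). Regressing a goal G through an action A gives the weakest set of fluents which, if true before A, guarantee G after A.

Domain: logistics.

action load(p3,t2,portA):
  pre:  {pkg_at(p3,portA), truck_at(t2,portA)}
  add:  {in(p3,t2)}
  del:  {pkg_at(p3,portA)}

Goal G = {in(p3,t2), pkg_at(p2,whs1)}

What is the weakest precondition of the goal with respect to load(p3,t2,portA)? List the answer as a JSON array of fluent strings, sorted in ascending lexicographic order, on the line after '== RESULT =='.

Regress:
  G ∩ del = {}  (empty — regression defined)
  G \ add = {in(p3,t2), pkg_at(p2,whs1)} \ {in(p3,t2)} = {pkg_at(p2,whs1)}
  ∪ pre   = {pkg_at(p2,whs1)} ∪ {pkg_at(p3,portA), truck_at(t2,portA)}
          = {pkg_at(p2,whs1), pkg_at(p3,portA), truck_at(t2,portA)}

== RESULT ==
["pkg_at(p2,whs1)", "pkg_at(p3,portA)", "truck_at(t2,portA)"]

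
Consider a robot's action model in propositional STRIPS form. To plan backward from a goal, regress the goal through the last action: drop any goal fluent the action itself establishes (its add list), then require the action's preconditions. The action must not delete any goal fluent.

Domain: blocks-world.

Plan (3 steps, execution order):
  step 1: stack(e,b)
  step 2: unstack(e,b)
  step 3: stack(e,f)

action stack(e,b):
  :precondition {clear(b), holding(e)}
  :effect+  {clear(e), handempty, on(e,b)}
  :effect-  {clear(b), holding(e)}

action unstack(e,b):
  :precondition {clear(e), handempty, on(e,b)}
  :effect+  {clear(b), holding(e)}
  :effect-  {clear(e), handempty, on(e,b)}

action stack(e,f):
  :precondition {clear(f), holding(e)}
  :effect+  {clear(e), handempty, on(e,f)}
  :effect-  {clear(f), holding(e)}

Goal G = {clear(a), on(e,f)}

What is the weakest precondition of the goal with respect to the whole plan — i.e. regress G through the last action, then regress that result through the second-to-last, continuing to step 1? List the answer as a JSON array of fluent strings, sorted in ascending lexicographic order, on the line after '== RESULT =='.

Regress step by step:
  through step 3 (stack(e,f)): drop {on(e,f)}, keep {clear(a)}, require {clear(f), holding(e)}
    → {clear(a), clear(f), holding(e)}
  through step 2 (unstack(e,b)): drop {holding(e)}, keep {clear(a), clear(f)}, require {clear(e), handempty, on(e,b)}
    → {clear(a), clear(e), clear(f), handempty, on(e,b)}
  through step 1 (stack(e,b)): drop {clear(e), handempty, on(e,b)}, keep {clear(a), clear(f)}, require {clear(b), holding(e)}
    → {clear(a), clear(b), clear(f), holding(e)}

== RESULT ==
["clear(a)", "clear(b)", "clear(f)", "holding(e)"]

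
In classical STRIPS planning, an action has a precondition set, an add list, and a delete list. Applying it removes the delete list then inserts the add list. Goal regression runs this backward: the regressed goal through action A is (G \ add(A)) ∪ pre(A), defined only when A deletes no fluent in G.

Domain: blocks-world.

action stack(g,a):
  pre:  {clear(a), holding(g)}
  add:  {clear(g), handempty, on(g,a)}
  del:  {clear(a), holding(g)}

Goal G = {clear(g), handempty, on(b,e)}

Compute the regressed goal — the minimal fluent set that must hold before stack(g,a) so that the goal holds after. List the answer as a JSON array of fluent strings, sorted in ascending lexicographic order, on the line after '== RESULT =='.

Compute (G \ add) ∪ pre:
  G ∩ del = {}  (empty — regression defined)
  G \ add = {clear(g), handempty, on(b,e)} \ {clear(g), handempty, on(g,a)} = {on(b,e)}
  ∪ pre   = {on(b,e)} ∪ {clear(a), holding(g)}
          = {clear(a), holding(g), on(b,e)}

== RESULT ==
["clear(a)", "holding(g)", "on(b,e)"]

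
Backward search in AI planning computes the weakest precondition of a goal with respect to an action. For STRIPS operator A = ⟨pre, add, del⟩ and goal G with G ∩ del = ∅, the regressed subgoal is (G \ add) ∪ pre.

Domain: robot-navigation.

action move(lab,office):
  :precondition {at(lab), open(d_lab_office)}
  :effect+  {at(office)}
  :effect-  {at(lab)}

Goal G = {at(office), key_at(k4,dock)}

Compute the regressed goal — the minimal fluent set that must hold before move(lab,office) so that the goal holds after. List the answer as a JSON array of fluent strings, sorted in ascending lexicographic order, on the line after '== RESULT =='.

Regress:
  G ∩ del = {}  (empty — regression defined)
  G \ add = {at(office), key_at(k4,dock)} \ {at(office)} = {key_at(k4,dock)}
  ∪ pre   = {key_at(k4,dock)} ∪ {at(lab), open(d_lab_office)}
          = {at(lab), key_at(k4,dock), open(d_lab_office)}

== RESULT ==
["at(lab)", "key_at(k4,dock)", "open(d_lab_office)"]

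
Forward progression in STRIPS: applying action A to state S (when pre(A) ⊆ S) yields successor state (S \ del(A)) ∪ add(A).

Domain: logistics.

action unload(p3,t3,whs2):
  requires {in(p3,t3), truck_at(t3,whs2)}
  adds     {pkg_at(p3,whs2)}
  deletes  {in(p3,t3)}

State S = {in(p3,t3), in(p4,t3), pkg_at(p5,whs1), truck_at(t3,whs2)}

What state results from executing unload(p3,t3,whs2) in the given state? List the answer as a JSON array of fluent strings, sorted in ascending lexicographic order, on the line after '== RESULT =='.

Progress:
  pre ⊆ S: {in(p3,t3), truck_at(t3,whs2)} ⊆ S  — applicable
  S \ del = {in(p4,t3), pkg_at(p5,whs1), truck_at(t3,whs2)}
  ∪ add   = {in(p4,t3), pkg_at(p3,whs2), pkg_at(p5,whs1), truck_at(t3,whs2)}

== RESULT ==
["in(p4,t3)", "pkg_at(p3,whs2)", "pkg_at(p5,whs1)", "truck_at(t3,whs2)"]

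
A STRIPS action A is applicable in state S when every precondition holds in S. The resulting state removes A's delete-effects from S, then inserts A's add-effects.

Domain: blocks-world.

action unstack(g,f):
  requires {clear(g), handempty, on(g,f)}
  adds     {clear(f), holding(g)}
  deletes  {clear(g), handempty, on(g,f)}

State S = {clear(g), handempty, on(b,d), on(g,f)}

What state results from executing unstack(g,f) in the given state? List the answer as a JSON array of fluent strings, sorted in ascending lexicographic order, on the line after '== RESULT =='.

Compute (S \ del) ∪ add:
  pre ⊆ S: {clear(g), handempty, on(g,f)} ⊆ S  — applicable
  S \ del = {on(b,d)}
  ∪ add   = {clear(f), holding(g), on(b,d)}

== RESULT ==
["clear(f)", "holding(g)", "on(b,d)"]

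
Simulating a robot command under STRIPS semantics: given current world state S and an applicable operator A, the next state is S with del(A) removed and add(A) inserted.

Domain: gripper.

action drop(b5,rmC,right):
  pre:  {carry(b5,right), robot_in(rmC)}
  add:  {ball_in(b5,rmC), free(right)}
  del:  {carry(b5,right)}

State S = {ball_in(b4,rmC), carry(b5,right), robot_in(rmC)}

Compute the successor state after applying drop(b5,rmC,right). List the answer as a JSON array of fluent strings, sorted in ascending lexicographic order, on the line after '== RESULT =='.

Progress:
  pre ⊆ S: {carry(b5,right), robot_in(rmC)} ⊆ S  — applicable
  S \ del = {ball_in(b4,rmC), robot_in(rmC)}
  ∪ add   = {ball_in(b4,rmC), ball_in(b5,rmC), free(right), robot_in(rmC)}

== RESULT ==
["ball_in(b4,rmC)", "ball_in(b5,rmC)", "free(right)", "robot_in(rmC)"]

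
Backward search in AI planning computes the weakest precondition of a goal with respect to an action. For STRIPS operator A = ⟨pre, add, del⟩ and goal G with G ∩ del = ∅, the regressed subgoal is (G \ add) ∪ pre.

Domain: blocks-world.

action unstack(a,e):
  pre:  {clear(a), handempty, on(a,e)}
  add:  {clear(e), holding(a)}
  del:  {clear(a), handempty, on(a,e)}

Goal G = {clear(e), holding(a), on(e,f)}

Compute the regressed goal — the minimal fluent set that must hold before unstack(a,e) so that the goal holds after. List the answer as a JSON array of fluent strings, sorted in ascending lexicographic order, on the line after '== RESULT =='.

Regress:
  G ∩ del = {}  (empty — regression defined)
  G \ add = {clear(e), holding(a), on(e,f)} \ {clear(e), holding(a)} = {on(e,f)}
  ∪ pre   = {on(e,f)} ∪ {clear(a), handempty, on(a,e)}
          = {clear(a), handempty, on(a,e), on(e,f)}

== RESULT ==
["clear(a)", "handempty", "on(a,e)", "on(e,f)"]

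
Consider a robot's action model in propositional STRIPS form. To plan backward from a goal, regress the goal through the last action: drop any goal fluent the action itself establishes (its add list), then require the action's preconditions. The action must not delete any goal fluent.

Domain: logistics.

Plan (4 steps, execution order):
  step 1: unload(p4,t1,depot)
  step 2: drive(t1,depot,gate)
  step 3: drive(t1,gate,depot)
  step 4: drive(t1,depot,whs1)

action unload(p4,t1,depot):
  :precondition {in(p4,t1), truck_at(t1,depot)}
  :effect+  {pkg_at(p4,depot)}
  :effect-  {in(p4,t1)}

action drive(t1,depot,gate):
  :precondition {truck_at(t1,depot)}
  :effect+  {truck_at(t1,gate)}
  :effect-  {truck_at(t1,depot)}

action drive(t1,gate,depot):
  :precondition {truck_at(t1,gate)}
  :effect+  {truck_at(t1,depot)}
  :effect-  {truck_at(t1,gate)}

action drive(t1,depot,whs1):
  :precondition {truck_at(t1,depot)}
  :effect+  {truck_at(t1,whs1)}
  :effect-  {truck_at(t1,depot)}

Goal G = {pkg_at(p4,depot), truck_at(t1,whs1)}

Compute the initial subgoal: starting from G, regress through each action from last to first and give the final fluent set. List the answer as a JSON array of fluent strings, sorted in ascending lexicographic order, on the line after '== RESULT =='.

Work backward from the goal:
  through step 4 (drive(t1,depot,whs1)): drop {truck_at(t1,whs1)}, keep {pkg_at(p4,depot)}, require {truck_at(t1,depot)}
    → {pkg_at(p4,depot), truck_at(t1,depot)}
  through step 3 (drive(t1,gate,depot)): drop {truck_at(t1,depot)}, keep {pkg_at(p4,depot)}, require {truck_at(t1,gate)}
    → {pkg_at(p4,depot), truck_at(t1,gate)}
  through step 2 (drive(t1,depot,gate)): drop {truck_at(t1,gate)}, keep {pkg_at(p4,depot)}, require {truck_at(t1,depot)}
    → {pkg_at(p4,depot), truck_at(t1,depot)}
  through step 1 (unload(p4,t1,depot)): drop {pkg_at(p4,depot)}, keep {truck_at(t1,depot)}, require {in(p4,t1), truck_at(t1,depot)}
    → {in(p4,t1), truck_at(t1,depot)}

== RESULT ==
["in(p4,t1)", "truck_at(t1,depot)"]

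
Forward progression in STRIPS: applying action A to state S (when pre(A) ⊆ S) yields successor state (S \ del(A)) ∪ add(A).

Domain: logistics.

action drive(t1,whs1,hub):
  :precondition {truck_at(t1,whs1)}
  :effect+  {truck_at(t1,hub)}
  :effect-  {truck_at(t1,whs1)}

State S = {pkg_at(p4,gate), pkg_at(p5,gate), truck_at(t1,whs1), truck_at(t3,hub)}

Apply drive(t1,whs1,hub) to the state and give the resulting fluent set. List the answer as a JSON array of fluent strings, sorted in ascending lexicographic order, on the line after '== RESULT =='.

Progress:
  pre ⊆ S: {truck_at(t1,whs1)} ⊆ S  — applicable
  S \ del = {pkg_at(p4,gate), pkg_at(p5,gate), truck_at(t3,hub)}
  ∪ add   = {pkg_at(p4,gate), pkg_at(p5,gate), truck_at(t1,hub), truck_at(t3,hub)}

== RESULT ==
["pkg_at(p4,gate)", "pkg_at(p5,gate)", "truck_at(t1,hub)", "truck_at(t3,hub)"]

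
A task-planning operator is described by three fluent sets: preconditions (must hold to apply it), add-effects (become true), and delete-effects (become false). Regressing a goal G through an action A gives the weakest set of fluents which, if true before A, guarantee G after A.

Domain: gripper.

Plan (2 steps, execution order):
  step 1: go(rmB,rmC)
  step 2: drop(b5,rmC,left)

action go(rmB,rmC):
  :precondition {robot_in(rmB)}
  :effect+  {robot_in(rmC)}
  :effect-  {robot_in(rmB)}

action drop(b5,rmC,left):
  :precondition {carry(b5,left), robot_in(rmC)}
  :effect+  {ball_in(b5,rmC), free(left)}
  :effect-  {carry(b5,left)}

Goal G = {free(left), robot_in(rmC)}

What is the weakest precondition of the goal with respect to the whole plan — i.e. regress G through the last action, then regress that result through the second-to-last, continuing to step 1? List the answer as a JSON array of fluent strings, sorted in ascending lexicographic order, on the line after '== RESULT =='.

Regress step by step:
  through step 2 (drop(b5,rmC,left)): drop {free(left)}, keep {robot_in(rmC)}, require {carry(b5,left), robot_in(rmC)}
    → {carry(b5,left), robot_in(rmC)}
  through step 1 (go(rmB,rmC)): drop {robot_in(rmC)}, keep {carry(b5,left)}, require {robot_in(rmB)}
    → {carry(b5,left), robot_in(rmB)}

== RESULT ==
["carry(b5,left)", "robot_in(rmB)"]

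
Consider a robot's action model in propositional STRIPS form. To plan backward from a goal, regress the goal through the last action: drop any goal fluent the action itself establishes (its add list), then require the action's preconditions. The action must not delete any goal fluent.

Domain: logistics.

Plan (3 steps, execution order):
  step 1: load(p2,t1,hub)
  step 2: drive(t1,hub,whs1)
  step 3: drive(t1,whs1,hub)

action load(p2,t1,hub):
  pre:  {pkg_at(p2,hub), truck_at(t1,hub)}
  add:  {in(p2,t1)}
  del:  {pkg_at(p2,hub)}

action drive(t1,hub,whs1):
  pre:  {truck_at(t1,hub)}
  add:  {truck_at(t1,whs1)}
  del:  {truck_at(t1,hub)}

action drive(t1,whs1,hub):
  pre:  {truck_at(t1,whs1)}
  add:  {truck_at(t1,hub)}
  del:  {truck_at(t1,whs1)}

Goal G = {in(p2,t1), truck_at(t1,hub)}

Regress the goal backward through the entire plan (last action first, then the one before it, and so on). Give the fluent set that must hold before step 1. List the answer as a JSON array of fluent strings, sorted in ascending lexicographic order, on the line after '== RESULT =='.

Work backward from the goal:
  through step 3 (drive(t1,whs1,hub)): drop {truck_at(t1,hub)}, keep {in(p2,t1)}, require {truck_at(t1,whs1)}
    → {in(p2,t1), truck_at(t1,whs1)}
  through step 2 (drive(t1,hub,whs1)): drop {truck_at(t1,whs1)}, keep {in(p2,t1)}, require {truck_at(t1,hub)}
    → {in(p2,t1), truck_at(t1,hub)}
  through step 1 (load(p2,t1,hub)): drop {in(p2,t1)}, keep {truck_at(t1,hub)}, require {pkg_at(p2,hub), truck_at(t1,hub)}
    → {pkg_at(p2,hub), truck_at(t1,hub)}

== RESULT ==
["pkg_at(p2,hub)", "truck_at(t1,hub)"]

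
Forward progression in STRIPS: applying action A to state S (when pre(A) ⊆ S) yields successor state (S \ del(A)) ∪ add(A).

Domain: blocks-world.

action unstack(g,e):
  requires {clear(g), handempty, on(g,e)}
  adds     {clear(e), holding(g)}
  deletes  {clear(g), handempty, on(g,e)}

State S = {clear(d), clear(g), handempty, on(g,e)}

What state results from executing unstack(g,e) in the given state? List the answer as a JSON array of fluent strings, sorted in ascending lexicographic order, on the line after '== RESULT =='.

Compute (S \ del) ∪ add:
  pre ⊆ S: {clear(g), handempty, on(g,e)} ⊆ S  — applicable
  S \ del = {clear(d)}
  ∪ add   = {clear(d), clear(e), holding(g)}

== RESULT ==
["clear(d)", "clear(e)", "holding(g)"]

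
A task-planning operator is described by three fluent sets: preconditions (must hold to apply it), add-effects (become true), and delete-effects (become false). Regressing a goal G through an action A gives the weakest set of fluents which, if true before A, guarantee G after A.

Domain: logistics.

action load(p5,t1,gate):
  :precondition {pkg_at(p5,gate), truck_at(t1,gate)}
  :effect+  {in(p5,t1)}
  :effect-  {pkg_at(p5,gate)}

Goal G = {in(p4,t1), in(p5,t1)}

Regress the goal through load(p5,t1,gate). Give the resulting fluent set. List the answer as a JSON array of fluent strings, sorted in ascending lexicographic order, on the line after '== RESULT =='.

Regress:
  G ∩ del = {}  (empty — regression defined)
  G \ add = {in(p4,t1), in(p5,t1)} \ {in(p5,t1)} = {in(p4,t1)}
  ∪ pre   = {in(p4,t1)} ∪ {pkg_at(p5,gate), truck_at(t1,gate)}
          = {in(p4,t1), pkg_at(p5,gate), truck_at(t1,gate)}

== RESULT ==
["in(p4,t1)", "pkg_at(p5,gate)", "truck_at(t1,gate)"]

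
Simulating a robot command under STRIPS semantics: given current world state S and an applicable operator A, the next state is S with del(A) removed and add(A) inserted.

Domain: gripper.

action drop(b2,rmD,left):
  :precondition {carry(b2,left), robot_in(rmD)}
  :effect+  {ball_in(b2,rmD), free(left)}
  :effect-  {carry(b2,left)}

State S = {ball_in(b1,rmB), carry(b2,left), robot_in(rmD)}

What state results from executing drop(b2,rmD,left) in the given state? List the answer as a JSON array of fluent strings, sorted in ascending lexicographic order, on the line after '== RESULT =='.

Progress:
  pre ⊆ S: {carry(b2,left), robot_in(rmD)} ⊆ S  — applicable
  S \ del = {ball_in(b1,rmB), robot_in(rmD)}
  ∪ add   = {ball_in(b1,rmB), ball_in(b2,rmD), free(left), robot_in(rmD)}

== RESULT ==
["ball_in(b1,rmB)", "ball_in(b2,rmD)", "free(left)", "robot_in(rmD)"]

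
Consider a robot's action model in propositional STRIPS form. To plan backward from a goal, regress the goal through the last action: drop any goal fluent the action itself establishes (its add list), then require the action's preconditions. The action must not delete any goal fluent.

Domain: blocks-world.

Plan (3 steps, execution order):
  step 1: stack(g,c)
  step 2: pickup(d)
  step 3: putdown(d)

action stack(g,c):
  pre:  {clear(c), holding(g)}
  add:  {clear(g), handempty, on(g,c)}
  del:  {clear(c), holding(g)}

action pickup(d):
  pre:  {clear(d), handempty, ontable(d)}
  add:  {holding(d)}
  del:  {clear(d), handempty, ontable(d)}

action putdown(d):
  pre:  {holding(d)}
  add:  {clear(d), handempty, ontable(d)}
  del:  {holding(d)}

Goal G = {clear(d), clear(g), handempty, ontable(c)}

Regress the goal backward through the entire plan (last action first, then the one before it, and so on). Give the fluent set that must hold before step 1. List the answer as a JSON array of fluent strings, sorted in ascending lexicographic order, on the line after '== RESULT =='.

Regress step by step:
  through step 3 (putdown(d)): drop {clear(d), handempty}, keep {clear(g), ontable(c)}, require {holding(d)}
    → {clear(g), holding(d), ontable(c)}
  through step 2 (pickup(d)): drop {holding(d)}, keep {clear(g), ontable(c)}, require {clear(d), handempty, ontable(d)}
    → {clear(d), clear(g), handempty, ontable(c), ontable(d)}
  through step 1 (stack(g,c)): drop {clear(g), handempty}, keep {clear(d), ontable(c), ontable(d)}, require {clear(c), holding(g)}
    → {clear(c), clear(d), holding(g), ontable(c), ontable(d)}

== RESULT ==
["clear(c)", "clear(d)", "holding(g)", "ontable(c)", "ontable(d)"]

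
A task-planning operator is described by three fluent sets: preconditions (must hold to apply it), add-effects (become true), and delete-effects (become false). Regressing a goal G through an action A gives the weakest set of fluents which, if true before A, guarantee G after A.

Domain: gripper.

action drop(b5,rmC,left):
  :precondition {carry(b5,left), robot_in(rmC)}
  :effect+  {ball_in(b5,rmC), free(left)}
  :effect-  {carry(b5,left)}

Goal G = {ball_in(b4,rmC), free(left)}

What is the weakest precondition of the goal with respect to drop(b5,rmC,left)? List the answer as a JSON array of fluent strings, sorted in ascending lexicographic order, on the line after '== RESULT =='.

Regress:
  G ∩ del = {}  (empty — regression defined)
  G \ add = {ball_in(b4,rmC), free(left)} \ {ball_in(b5,rmC), free(left)} = {ball_in(b4,rmC)}
  ∪ pre   = {ball_in(b4,rmC)} ∪ {carry(b5,left), robot_in(rmC)}
          = {ball_in(b4,rmC), carry(b5,left), robot_in(rmC)}

== RESULT ==
["ball_in(b4,rmC)", "carry(b5,left)", "robot_in(rmC)"]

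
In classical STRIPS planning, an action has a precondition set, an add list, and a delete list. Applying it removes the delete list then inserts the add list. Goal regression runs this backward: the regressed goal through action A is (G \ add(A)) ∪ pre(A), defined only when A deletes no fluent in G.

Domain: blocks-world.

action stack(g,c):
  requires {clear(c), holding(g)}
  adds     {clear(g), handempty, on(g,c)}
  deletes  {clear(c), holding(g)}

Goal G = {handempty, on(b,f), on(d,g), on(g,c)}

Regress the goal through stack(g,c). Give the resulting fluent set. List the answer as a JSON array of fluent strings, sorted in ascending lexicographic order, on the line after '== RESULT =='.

Compute (G \ add) ∪ pre:
  G ∩ del = {}  (empty — regression defined)
  G \ add = {handempty, on(b,f), on(d,g), on(g,c)} \ {clear(g), handempty, on(g,c)} = {on(b,f), on(d,g)}
  ∪ pre   = {on(b,f), on(d,g)} ∪ {clear(c), holding(g)}
          = {clear(c), holding(g), on(b,f), on(d,g)}

== RESULT ==
["clear(c)", "holding(g)", "on(b,f)", "on(d,g)"]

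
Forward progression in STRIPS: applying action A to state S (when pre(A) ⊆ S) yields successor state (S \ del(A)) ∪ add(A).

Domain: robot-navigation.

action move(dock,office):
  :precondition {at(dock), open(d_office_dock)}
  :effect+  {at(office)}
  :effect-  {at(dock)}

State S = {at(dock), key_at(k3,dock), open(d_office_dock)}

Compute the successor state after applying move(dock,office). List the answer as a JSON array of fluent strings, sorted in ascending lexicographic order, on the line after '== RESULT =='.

Compute (S \ del) ∪ add:
  pre ⊆ S: {at(dock), open(d_office_dock)} ⊆ S  — applicable
  S \ del = {key_at(k3,dock), open(d_office_dock)}
  ∪ add   = {at(office), key_at(k3,dock), open(d_office_dock)}

== RESULT ==
["at(office)", "key_at(k3,dock)", "open(d_office_dock)"]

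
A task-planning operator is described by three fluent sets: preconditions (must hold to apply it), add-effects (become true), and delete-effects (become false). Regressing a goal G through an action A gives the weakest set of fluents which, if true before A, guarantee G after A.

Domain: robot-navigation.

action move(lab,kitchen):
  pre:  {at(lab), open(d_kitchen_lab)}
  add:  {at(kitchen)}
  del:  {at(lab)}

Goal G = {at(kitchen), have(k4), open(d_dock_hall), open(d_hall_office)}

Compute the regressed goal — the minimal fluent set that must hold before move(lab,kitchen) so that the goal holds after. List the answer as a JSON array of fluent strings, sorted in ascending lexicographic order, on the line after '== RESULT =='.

Regress:
  G ∩ del = {}  (empty — regression defined)
  G \ add = {at(kitchen), have(k4), open(d_dock_hall), open(d_hall_office)} \ {at(kitchen)} = {have(k4), open(d_dock_hall), open(d_hall_office)}
  ∪ pre   = {have(k4), open(d_dock_hall), open(d_hall_office)} ∪ {at(lab), open(d_kitchen_lab)}
          = {at(lab), have(k4), open(d_dock_hall), open(d_hall_office), open(d_kitchen_lab)}

== RESULT ==
["at(lab)", "have(k4)", "open(d_dock_hall)", "open(d_hall_office)", "open(d_kitchen_lab)"]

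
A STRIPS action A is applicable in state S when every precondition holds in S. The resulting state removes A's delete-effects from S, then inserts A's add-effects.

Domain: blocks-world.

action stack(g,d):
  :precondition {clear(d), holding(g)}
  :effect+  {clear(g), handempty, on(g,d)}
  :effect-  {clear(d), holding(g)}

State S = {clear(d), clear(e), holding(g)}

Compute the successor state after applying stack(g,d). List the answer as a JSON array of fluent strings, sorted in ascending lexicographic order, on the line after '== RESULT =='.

Progress:
  pre ⊆ S: {clear(d), holding(g)} ⊆ S  — applicable
  S \ del = {clear(e)}
  ∪ add   = {clear(e), clear(g), handempty, on(g,d)}

== RESULT ==
["clear(e)", "clear(g)", "handempty", "on(g,d)"]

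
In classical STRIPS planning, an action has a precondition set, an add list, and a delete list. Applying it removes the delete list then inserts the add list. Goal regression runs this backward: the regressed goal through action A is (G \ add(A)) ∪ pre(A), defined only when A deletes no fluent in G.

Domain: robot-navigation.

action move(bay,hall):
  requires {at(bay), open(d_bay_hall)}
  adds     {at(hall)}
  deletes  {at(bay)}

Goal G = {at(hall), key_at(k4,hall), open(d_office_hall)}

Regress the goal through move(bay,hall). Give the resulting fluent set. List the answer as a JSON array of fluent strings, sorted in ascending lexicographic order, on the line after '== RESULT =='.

Regress:
  G ∩ del = {}  (empty — regression defined)
  G \ add = {at(hall), key_at(k4,hall), open(d_office_hall)} \ {at(hall)} = {key_at(k4,hall), open(d_office_hall)}
  ∪ pre   = {key_at(k4,hall), open(d_office_hall)} ∪ {at(bay), open(d_bay_hall)}
          = {at(bay), key_at(k4,hall), open(d_bay_hall), open(d_office_hall)}

== RESULT ==
["at(bay)", "key_at(k4,hall)", "open(d_bay_hall)", "open(d_office_hall)"]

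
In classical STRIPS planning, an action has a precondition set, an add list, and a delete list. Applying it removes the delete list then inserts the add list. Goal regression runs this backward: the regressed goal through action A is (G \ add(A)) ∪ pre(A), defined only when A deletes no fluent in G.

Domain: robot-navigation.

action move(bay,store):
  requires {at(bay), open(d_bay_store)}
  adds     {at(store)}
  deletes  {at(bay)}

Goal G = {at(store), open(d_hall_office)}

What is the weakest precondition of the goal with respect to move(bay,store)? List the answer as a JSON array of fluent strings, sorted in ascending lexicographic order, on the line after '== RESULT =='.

Compute (G \ add) ∪ pre:
  G ∩ del = {}  (empty — regression defined)
  G \ add = {at(store), open(d_hall_office)} \ {at(store)} = {open(d_hall_office)}
  ∪ pre   = {open(d_hall_office)} ∪ {at(bay), open(d_bay_store)}
          = {at(bay), open(d_bay_store), open(d_hall_office)}

== RESULT ==
["at(bay)", "open(d_bay_store)", "open(d_hall_office)"]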